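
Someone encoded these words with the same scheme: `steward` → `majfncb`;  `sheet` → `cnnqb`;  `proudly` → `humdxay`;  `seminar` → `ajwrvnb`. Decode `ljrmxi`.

zodiac

The output letters match the input read backwards, each shifted +9: steward reversed is drawets. The word is reversed, then every letter is shifted forward by 9.
Reversing it on ljrmxi: shift back: l−9=c, j−9=a, r−9=i, m−9=d, x−9=o, i−9=z → caidoz; then reverse → zodiac.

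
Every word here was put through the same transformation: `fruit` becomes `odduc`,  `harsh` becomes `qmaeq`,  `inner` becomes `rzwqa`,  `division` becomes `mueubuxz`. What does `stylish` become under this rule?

bfhxreq

Shifts by position in fruit: pos 0: f→o (+9), pos 1: r→d (+12), pos 2: u→d (+9), pos 3: i→u (+12) — repeating every 2. It's a Vigenère-style cipher with numeric key [9,12]: position i shifts by key[i mod 2].
For stylish: s+9=b, t+12=f, y+9=h, l+12=x, i+9=r, s+12=e, h+9=q.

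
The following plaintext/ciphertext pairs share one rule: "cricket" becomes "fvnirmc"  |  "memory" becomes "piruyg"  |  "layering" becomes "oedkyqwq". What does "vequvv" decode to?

In cricket: c→f is +3, r→v is +4, i→n is +5, c→i is +6 — the shift increases by 1 each position. Letter i (0-indexed) is shifted by i+3, so successive shifts are 3, 4, 5, ….
Decoding vequvv: v−3=s, e−4=a, q−5=l, u−6=o, v−7=o, v−8=n.

saloon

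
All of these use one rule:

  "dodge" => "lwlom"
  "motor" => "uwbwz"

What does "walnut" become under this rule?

eitvcb

Each letter is shifted forward by 8 in the alphabet (a Caesar shift of +8).
Applying it to walnut: w+8=e, a+8=i, l+8=t, n+8=v, u+8=c, t+8=b.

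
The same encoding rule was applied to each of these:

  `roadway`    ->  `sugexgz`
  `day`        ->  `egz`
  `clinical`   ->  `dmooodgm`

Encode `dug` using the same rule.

The shift depends on letter class: consonant r→s is +1, but vowel o→u is +6. Vowels shift forward by 6 and consonants shift forward by 1.
Applying it to dug: d(cons)+1=e, u(vowel)+6=a, g(cons)+1=h.

eah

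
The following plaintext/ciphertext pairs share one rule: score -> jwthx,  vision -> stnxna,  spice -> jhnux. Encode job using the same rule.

gto

Two steps: reverse the string, then apply a Caesar shift of +5.
On job: reverse → boj; then shift: b+5=g, o+5=t, j+5=o.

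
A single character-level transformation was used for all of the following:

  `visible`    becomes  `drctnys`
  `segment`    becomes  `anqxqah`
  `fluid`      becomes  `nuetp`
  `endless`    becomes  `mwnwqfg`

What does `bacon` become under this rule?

In visible: v→d is +8, i→r is +9, s→c is +10, i→t is +11 — the shift increases by 1 each position. The shift increases by 1 at each position, starting from +8: 8, 9, 10, ….
On bacon: b+8=j, a+9=j, c+10=m, o+11=z, n+12=z.

jjmzz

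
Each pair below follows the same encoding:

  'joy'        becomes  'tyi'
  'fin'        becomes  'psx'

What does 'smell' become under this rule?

cwovv

It's a constant shift of +10 (ROT10).
On smell: s+10=c, m+10=w, e+10=o, l+10=v, l+10=v.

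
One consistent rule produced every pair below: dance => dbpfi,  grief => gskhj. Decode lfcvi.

lease

In dance: d→d is +0, a→b is +1, n→p is +2, c→f is +3 — the shift increases by 1 each position. Each letter shifts forward by its position index (0, 1, 2, …) — the shift grows by one for each successive letter.
Undoing it on lfcvi: l−0=l, f−1=e, c−2=a, v−3=s, i−4=e.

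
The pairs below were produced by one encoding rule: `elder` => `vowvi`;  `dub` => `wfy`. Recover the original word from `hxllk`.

scoop

Each pair mirrors across the alphabet (e↔v, l↔o, d↔w): positions sum to 25. This is the alphabet-reversal cipher (Atbash): a becomes z, b becomes y, etc.
Reversing it on hxllk: h↔s, x↔c, l↔o, l↔o, k↔p.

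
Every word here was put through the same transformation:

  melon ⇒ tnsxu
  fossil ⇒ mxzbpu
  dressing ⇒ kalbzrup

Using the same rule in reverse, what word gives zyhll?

space

Shifts by position in melon: pos 0: m→t (+7), pos 1: e→n (+9), pos 2: l→s (+7), pos 3: o→x (+9) — repeating every 2. A repeating key of period 2 is used — shifts +7, +9 over and over.
Undoing it on zyhll: z−7=s, y−9=p, h−7=a, l−9=c, l−7=e.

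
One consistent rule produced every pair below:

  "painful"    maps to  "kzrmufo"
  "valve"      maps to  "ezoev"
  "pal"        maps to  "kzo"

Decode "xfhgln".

Each pair mirrors across the alphabet (p↔k, a↔z, i↔r): positions sum to 25. Letters are reflected about the middle of the alphabet (position → 25−position): Atbash.
Undoing it on xfhgln: x↔c, f↔u, h↔s, g↔t, l↔o, n↔m.

custom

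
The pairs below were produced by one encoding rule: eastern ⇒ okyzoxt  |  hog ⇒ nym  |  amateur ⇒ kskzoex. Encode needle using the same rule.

The shift depends on letter class: consonant s→y is +6, but vowel e→o is +10. The rule splits by letter class: vowels +10, consonants +6.
On needle: n(cons)+6=t, e(vowel)+10=o, e(vowel)+10=o, d(cons)+6=j, l(cons)+6=r, e(vowel)+10=o.

toojro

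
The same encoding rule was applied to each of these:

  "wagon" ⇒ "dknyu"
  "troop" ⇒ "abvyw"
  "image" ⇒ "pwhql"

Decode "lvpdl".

elite

The shifts repeat in a cycle of length 2: positions 0,1,… shift by +7, +10, then the pattern repeats.
Reversing it on lvpdl: l−7=e, v−10=l, p−7=i, d−10=t, l−7=e.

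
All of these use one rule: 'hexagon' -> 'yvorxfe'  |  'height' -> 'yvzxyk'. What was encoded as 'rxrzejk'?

against

Compare letters: h→y is +17, e→v is +17, x→o is +17 — a constant shift. Each letter is shifted forward by 17 in the alphabet (a Caesar shift of +17).
Reversing it on rxrzejk: r−17=a, x−17=g, r−17=a, z−17=i, e−17=n, j−17=s, k−17=t.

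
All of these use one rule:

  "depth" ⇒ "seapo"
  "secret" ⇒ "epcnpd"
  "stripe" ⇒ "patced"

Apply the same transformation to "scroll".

The output letters match the input read backwards, each shifted +11: depth reversed is htped. The word is reversed, then every letter is shifted forward by 11.
For scroll: reverse → llorcs; then shift: l+11=w, l+11=w, o+11=z, r+11=c, c+11=n, s+11=d.

wwzcnd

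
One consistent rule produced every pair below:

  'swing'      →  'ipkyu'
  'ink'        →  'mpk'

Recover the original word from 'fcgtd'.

The word is reversed, then every letter is shifted forward by 2.
Decoding fcgtd: shift back: f−2=d, c−2=a, g−2=e, t−2=r, d−2=b → daerb; then reverse → bread.

bread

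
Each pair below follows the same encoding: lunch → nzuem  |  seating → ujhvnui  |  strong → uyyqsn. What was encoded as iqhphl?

glance

It's a Vigenère-style cipher with numeric key [2,5,7]: position i shifts by key[i mod 3].
Undoing it on iqhphl: i−2=g, q−5=l, h−7=a, p−2=n, h−5=c, l−7=e.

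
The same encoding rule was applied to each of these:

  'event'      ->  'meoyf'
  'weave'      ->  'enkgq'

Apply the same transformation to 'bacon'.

Each letter shifts forward by (position + 8), i.e. 8, 9, 10, … — the shift grows by one for each successive letter.
Applying it to bacon: b+8=j, a+9=j, c+10=m, o+11=z, n+12=z.

jjmzz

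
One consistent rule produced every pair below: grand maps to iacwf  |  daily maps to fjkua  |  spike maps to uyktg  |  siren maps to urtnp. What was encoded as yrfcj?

Shifts by position in grand: pos 0: g→i (+2), pos 1: r→a (+9), pos 2: a→c (+2), pos 3: n→w (+9) — repeating every 2. The shifts repeat in a cycle of length 2: positions 0,1,… shift by +2, +9, then the pattern repeats.
Reversing it on yrfcj: y−2=w, r−9=i, f−2=d, c−9=t, j−2=h.

width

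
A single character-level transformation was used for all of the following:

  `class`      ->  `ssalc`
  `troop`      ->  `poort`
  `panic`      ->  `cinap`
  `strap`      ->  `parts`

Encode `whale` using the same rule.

elahw

The output letters match the input read backwards: class reversed is ssalc. The word is simply reversed.
Applying it to whale: reverse → elahw.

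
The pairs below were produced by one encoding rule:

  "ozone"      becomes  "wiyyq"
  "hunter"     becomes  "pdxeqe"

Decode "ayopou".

In ozone: o→w is +8, z→i is +9, o→y is +10, n→y is +11 — the shift increases by 1 each position. Letter i (0-indexed) is shifted by i+8, so successive shifts are 8, 9, 10, ….
Undoing it on ayopou: a−8=s, y−9=p, o−10=e, p−11=e, o−12=c, u−13=h.

speech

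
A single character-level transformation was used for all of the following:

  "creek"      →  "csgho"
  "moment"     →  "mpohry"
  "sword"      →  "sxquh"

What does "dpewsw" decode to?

Letter i (0-indexed) is shifted by i+0, so successive shifts are 0, 1, 2, ….
Reversing it on dpewsw: d−0=d, p−1=o, e−2=c, w−3=t, s−4=o, w−5=r.

doctor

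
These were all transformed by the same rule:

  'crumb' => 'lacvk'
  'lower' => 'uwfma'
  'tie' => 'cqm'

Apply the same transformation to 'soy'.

The shift depends on letter class: consonant c→l is +9, but vowel u→c is +8. The rule splits by letter class: vowels +8, consonants +9.
For soy: s(cons)+9=b, o(vowel)+8=w, y(cons)+9=h.

bwh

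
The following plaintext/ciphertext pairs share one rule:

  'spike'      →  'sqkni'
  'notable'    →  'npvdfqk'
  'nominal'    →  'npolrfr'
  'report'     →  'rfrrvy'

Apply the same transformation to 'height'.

hfkjly

In spike: s→s is +0, p→q is +1, i→k is +2, k→n is +3 — the shift increases by 1 each position. Letter i (0-indexed) is shifted by i+0, so successive shifts are 0, 1, 2, ….
For height: h+0=h, e+1=f, i+2=k, g+3=j, h+4=l, t+5=y.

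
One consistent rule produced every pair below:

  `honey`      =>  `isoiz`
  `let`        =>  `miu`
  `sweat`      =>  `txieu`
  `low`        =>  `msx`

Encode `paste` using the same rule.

qetui

The shift depends on letter class: consonant h→i is +1, but vowel o→s is +4. The rule splits by letter class: vowels +4, consonants +1.
Applying it to paste: p(cons)+1=q, a(vowel)+4=e, s(cons)+1=t, t(cons)+1=u, e(vowel)+4=i.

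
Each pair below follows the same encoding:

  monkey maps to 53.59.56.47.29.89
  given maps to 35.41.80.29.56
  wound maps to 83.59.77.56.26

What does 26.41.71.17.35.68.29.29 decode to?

m(#13)→53 and o(#15)→59: differences scale by 3, so n = 3·pos + 14. The formula is n = 3×(alphabet index, a=1) + 14.
Reversing it on 26.41.71.17.35.68.29.29: 26→(26−14)÷3=4=d, 41→(41−14)÷3=9=i, 71→(71−14)÷3=19=s, 17→(17−14)÷3=1=a, 35→(35−14)÷3=7=g, 68→(68−14)÷3=18=r, 29→(29−14)÷3=5=e, 29→(29−14)÷3=5=e.

disagree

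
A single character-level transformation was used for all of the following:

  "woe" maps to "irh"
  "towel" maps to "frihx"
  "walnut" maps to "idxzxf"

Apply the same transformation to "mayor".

Two shifts are in play — +3 for a/e/i/o/u, +12 for every other letter.
On mayor: m(cons)+12=y, a(vowel)+3=d, y(cons)+12=k, o(vowel)+3=r, r(cons)+12=d.

ydkrd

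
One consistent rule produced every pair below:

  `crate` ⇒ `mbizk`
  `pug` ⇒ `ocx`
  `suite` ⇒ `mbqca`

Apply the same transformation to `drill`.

The output letters match the input read backwards, each shifted +8: crate reversed is etarc. Read the word backwards and shift each letter +8.
Applying it to drill: reverse → llird; then shift: l+8=t, l+8=t, i+8=q, r+8=z, d+8=l.

ttqzl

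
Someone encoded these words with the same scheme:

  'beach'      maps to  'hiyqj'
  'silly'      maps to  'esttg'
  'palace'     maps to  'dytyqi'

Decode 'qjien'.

b(1)→h(7) and e(4)→i(8) fit y≡9x+24 (mod 26); the inverse of 9 mod 26 is 3. Treating letters as 0–25, the rule is x ↦ 9x + 24 (mod 26).
Reversing it on qjien: q(16)→3·(16−24)≡2=c; j(9)→3·(9−24)≡7=h; i(8)→3·(8−24)≡4=e; e(4)→3·(4−24)≡18=s; n(13)→3·(13−24)≡19=t (all mod 26).

chest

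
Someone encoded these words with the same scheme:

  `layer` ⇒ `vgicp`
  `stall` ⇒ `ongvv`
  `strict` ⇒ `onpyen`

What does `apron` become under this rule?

grpst

l(11)→v(21) and a(0)→g(6) fit y≡25x+6 (mod 26); the inverse of 25 mod 26 is 25. This is an affine cipher: with a=0,…,z=25, each position x becomes (25x+6) mod 26.
Applying it to apron: a(0)→25·0+6≡6=g; p(15)→25·15+6≡17=r; r(17)→25·17+6≡15=p; o(14)→25·14+6≡18=s; n(13)→25·13+6≡19=t (all mod 26).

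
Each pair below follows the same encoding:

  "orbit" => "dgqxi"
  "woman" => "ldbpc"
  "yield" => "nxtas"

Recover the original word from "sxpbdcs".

diamond

Every letter moves 15 places later in the alphabet, wrapping around z→a.
Decoding sxpbdcs: s−15=d, x−15=i, p−15=a, b−15=m, d−15=o, c−15=n, s−15=d.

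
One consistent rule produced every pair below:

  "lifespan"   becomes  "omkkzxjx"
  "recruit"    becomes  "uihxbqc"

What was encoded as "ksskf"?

honey

In lifespan: l→o is +3, i→m is +4, f→k is +5, e→k is +6 — the shift increases by 1 each position. Letter i (0-indexed) is shifted by i+3, so successive shifts are 3, 4, 5, ….
Decoding ksskf: k−3=h, s−4=o, s−5=n, k−6=e, f−7=y.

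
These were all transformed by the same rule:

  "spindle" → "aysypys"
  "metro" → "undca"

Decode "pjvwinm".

Each letter shifts forward by (position + 8), i.e. 8, 9, 10, … — the shift grows by one for each successive letter.
Reversing it on pjvwinm: p−8=h, j−9=a, v−10=l, w−11=l, i−12=w, n−13=a, m−14=y.

hallway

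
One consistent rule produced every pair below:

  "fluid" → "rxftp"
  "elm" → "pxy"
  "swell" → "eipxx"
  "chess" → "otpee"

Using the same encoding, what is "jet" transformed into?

The shift depends on letter class: consonant f→r is +12, but vowel u→f is +11. Two shifts are in play — +11 for a/e/i/o/u, +12 for every other letter.
Applying it to jet: j(cons)+12=v, e(vowel)+11=p, t(cons)+12=f.

vpf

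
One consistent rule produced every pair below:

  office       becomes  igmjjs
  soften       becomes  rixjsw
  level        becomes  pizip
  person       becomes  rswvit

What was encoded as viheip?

Read the word backwards and shift each letter +4.
Decoding viheip: shift back: v−4=r, i−4=e, h−4=d, e−4=a, i−4=e, p−4=l → redael; then reverse → leader.

leader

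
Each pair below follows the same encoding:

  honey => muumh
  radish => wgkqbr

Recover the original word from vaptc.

quilt

In honey: h→m is +5, o→u is +6, n→u is +7, e→m is +8 — the shift increases by 1 each position. Each letter shifts forward by (position + 5), i.e. 5, 6, 7, … — the shift grows by one for each successive letter.
Undoing it on vaptc: v−5=q, a−6=u, p−7=i, t−8=l, c−9=t.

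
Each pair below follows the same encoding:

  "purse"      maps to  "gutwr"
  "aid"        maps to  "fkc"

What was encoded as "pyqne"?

The word is reversed, then every letter is shifted forward by 2.
Undoing it on pyqne: shift back: p−2=n, y−2=w, q−2=o, n−2=l, e−2=c → nwolc; then reverse → clown.

clown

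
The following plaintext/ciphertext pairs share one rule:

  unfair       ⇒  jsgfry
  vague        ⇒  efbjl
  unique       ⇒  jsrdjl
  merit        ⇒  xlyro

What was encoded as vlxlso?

cement

u(20)→j(9) and n(13)→s(18) fit y≡21x+5 (mod 26); the inverse of 21 mod 26 is 5. This is an affine cipher: with a=0,…,z=25, each position x becomes (21x+5) mod 26.
Undoing it on vlxlso: v(21)→5·(21−5)≡2=c; l(11)→5·(11−5)≡4=e; x(23)→5·(23−5)≡12=m; l(11)→5·(11−5)≡4=e; s(18)→5·(18−5)≡13=n; o(14)→5·(14−5)≡19=t (all mod 26).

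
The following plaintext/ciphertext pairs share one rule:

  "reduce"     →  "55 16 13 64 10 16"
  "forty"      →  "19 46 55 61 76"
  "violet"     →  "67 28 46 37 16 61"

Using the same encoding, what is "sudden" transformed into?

r(#18)→55 and e(#5)→16: differences scale by 3, so n = 3·pos + 1. The formula is n = 3×(alphabet index, a=1) + 1.
Applying it to sudden: s=19→58, u=21→64, d=4→13, d=4→13, e=5→16, n=14→43.

58 64 13 13 16 43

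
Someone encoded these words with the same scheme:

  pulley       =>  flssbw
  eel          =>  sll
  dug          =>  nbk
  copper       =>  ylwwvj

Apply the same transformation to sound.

kubvz

The output letters match the input read backwards, each shifted +7: pulley reversed is yellup. The word is reversed, then every letter is shifted forward by 7.
On sound: reverse → dnuos; then shift: d+7=k, n+7=u, u+7=b, o+7=v, s+7=z.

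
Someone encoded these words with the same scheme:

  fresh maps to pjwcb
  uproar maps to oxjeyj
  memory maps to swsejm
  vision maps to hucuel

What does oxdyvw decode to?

f(5)→p(15) and r(17)→j(9) fit y≡19x+24 (mod 26); the inverse of 19 mod 26 is 11. This is an affine cipher: with a=0,…,z=25, each position x becomes (19x+24) mod 26.
Decoding oxdyvw: o(14)→11·(14−24)≡20=u; x(23)→11·(23−24)≡15=p; d(3)→11·(3−24)≡3=d; y(24)→11·(24−24)≡0=a; v(21)→11·(21−24)≡19=t; w(22)→11·(22−24)≡4=e (all mod 26).

update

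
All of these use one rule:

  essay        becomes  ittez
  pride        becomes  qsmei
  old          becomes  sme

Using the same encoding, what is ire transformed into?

The shift depends on letter class: consonant s→t is +1, but vowel e→i is +4. The rule splits by letter class: vowels +4, consonants +1.
Applying it to ire: i(vowel)+4=m, r(cons)+1=s, e(vowel)+4=i.

msi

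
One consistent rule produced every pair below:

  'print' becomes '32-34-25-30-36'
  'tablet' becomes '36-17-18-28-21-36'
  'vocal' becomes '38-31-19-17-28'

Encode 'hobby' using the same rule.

24-31-18-18-41

p is letter #16 and maps to 32: an offset of 16. The number is (letter's place in the alphabet, a=1) + 16.
On hobby: h=8→24, o=15→31, b=2→18, b=2→18, y=25→41.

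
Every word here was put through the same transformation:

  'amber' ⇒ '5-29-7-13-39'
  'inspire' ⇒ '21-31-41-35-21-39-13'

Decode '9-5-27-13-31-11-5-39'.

a(#1)→5 and m(#13)→29: differences scale by 2, so n = 2·pos + 3. With a=1..z=26, the number is 2·pos + 3.
Decoding 9-5-27-13-31-11-5-39: 9→(9−3)÷2=3=c, 5→(5−3)÷2=1=a, 27→(27−3)÷2=12=l, 13→(13−3)÷2=5=e, 31→(31−3)÷2=14=n, 11→(11−3)÷2=4=d, 5→(5−3)÷2=1=a, 39→(39−3)÷2=18=r.

calendar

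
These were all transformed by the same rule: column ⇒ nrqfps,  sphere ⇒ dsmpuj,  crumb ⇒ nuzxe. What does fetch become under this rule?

qhynk

Shifts by position in column: pos 0: c→n (+11), pos 1: o→r (+3), pos 2: l→q (+5), pos 3: u→f (+11), pos 4: m→p (+3), pos 5: n→s (+5) — repeating every 3. It's a Vigenère-style cipher with numeric key [11,3,5]: position i shifts by key[i mod 3].
On fetch: f+11=q, e+3=h, t+5=y, c+11=n, h+3=k.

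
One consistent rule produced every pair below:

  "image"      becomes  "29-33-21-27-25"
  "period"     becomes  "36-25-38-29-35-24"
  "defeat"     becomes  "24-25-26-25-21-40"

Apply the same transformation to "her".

i is letter #9 and maps to 29: an offset of 20. Letters become their 1-based position plus 20 (so a→21, b→22, …).
On her: h=8→28, e=5→25, r=18→38.

28-25-38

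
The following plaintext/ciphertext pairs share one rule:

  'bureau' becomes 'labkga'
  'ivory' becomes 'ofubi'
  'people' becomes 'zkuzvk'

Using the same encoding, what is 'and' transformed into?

gxn

Vowels shift forward by 6 and consonants shift forward by 10.
Applying it to and: a(vowel)+6=g, n(cons)+10=x, d(cons)+10=n.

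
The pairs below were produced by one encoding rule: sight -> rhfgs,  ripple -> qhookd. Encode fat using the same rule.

Every letter moves 25 places later in the alphabet, wrapping around z→a.
Applying it to fat: f+25=e, a+25=z, t+25=s.

ezs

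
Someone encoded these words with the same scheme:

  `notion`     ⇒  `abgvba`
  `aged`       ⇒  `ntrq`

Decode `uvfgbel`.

history

Compare letters: n→a is +13, o→b is +13, t→g is +13 — a constant shift. This is a Caesar cipher with shift 13.
Undoing it on uvfgbel: u−13=h, v−13=i, f−13=s, g−13=t, b−13=o, e−13=r, l−13=y.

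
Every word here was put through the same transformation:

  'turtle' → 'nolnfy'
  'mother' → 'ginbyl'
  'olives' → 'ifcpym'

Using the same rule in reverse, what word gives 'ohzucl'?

unfair

Compare letters: t→n is +20, u→o is +20, r→l is +20 — a constant shift. Each letter is shifted forward by 20 in the alphabet (a Caesar shift of +20).
Decoding ohzucl: o−20=u, h−20=n, z−20=f, u−20=a, c−20=i, l−20=r.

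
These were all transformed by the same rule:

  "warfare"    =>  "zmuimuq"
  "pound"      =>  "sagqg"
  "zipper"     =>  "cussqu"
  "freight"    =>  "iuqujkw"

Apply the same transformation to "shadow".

vkmgaz

The shift depends on letter class: consonant w→z is +3, but vowel a→m is +12. Vowels shift forward by 12 and consonants shift forward by 3.
On shadow: s(cons)+3=v, h(cons)+3=k, a(vowel)+12=m, d(cons)+3=g, o(vowel)+12=a, w(cons)+3=z.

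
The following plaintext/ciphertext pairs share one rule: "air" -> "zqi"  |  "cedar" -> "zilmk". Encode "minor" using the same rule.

The output letters match the input read backwards, each shifted +8: air reversed is ria. Two steps: reverse the string, then apply a Caesar shift of +8.
On minor: reverse → ronim; then shift: r+8=z, o+8=w, n+8=v, i+8=q, m+8=u.

zwvqu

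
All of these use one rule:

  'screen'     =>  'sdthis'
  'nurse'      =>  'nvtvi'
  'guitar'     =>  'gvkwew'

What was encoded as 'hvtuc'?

hurry

In screen: s→s is +0, c→d is +1, r→t is +2, e→h is +3 — the shift increases by 1 each position. Each letter shifts forward by its position index (0, 1, 2, …) — the shift grows by one for each successive letter.
Undoing it on hvtuc: h−0=h, v−1=u, t−2=r, u−3=r, c−4=y.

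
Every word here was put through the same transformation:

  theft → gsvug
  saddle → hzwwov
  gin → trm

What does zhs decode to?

ash

This is the alphabet-reversal cipher (Atbash): a becomes z, b becomes y, etc.
Decoding zhs: z↔a, h↔s, s↔h.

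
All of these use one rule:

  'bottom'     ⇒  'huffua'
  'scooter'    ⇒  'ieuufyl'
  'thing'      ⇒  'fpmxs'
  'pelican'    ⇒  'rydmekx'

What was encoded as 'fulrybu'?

torpedo

Treating letters as 0–25, the rule is x ↦ 23x + 10 (mod 26).
Decoding fulrybu: f(5)→17·(5−10)≡19=t; u(20)→17·(20−10)≡14=o; l(11)→17·(11−10)≡17=r; r(17)→17·(17−10)≡15=p; y(24)→17·(24−10)≡4=e; b(1)→17·(1−10)≡3=d; u(20)→17·(20−10)≡14=o (all mod 26).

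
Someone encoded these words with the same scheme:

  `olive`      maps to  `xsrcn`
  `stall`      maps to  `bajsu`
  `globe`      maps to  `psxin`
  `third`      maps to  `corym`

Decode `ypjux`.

Shifts by position in olive: pos 0: o→x (+9), pos 1: l→s (+7), pos 2: i→r (+9), pos 3: v→c (+7) — repeating every 2. It's a Vigenère-style cipher with numeric key [9,7]: position i shifts by key[i mod 2].
Decoding ypjux: y−9=p, p−7=i, j−9=a, u−7=n, x−9=o.

piano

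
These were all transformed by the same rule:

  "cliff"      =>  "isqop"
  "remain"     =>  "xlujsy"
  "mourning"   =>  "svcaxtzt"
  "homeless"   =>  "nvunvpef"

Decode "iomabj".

cherry

The shift increases by 1 at each position, starting from +6: 6, 7, 8, ….
Decoding iomabj: i−6=c, o−7=h, m−8=e, a−9=r, b−10=r, j−11=y.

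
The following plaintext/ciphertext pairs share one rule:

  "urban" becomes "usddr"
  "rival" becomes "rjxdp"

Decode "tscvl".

The shift increases by 1 at each position, starting from +0: 0, 1, 2, ….
Undoing it on tscvl: t−0=t, s−1=r, c−2=a, v−3=s, l−4=h.

trash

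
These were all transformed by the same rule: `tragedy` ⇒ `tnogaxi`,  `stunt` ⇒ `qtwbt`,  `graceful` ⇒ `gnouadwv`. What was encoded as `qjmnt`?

shirt

This is an affine cipher: with a=0,…,z=25, each position x becomes (3x+14) mod 26.
Decoding qjmnt: q(16)→9·(16−14)≡18=s; j(9)→9·(9−14)≡7=h; m(12)→9·(12−14)≡8=i; n(13)→9·(13−14)≡17=r; t(19)→9·(19−14)≡19=t (all mod 26).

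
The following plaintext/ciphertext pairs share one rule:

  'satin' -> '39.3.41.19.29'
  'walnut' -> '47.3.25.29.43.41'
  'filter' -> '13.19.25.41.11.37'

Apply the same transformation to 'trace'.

41.37.3.7.11

s(#19)→39 and a(#1)→3: differences scale by 2, so n = 2·pos + 1. The formula is n = 2×(alphabet index, a=1) + 1.
Applying it to trace: t=20→41, r=18→37, a=1→3, c=3→7, e=5→11.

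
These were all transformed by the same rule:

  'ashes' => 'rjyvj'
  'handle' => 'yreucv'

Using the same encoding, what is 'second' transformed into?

Compare letters: a→r is +17, s→j is +17, h→y is +17 — a constant shift. Every letter moves 17 places later in the alphabet, wrapping around z→a.
On second: s+17=j, e+17=v, c+17=t, o+17=f, n+17=e, d+17=u.

jvtfeu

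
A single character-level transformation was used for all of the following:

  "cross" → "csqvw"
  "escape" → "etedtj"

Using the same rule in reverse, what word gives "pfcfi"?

In cross: c→c is +0, r→s is +1, o→q is +2, s→v is +3 — the shift increases by 1 each position. The shift increases by 1 at each position, starting from +0: 0, 1, 2, ….
Reversing it on pfcfi: p−0=p, f−1=e, c−2=a, f−3=c, i−4=e.

peace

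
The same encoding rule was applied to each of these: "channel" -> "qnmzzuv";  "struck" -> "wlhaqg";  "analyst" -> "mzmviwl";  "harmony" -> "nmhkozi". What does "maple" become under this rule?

c(2)→q(16) and h(7)→n(13) fit y≡15x+12 (mod 26); the inverse of 15 mod 26 is 7. Each letter's alphabet position (a=0..z=25) is mapped through 15·x+12 mod 26 — an affine cipher.
On maple: m(12)→15·12+12≡10=k; a(0)→15·0+12≡12=m; p(15)→15·15+12≡3=d; l(11)→15·11+12≡21=v; e(4)→15·4+12≡20=u (all mod 26).

kmdvu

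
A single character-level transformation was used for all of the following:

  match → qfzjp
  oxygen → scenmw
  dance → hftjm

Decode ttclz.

power

In match: m→q is +4, a→f is +5, t→z is +6, c→j is +7 — the shift increases by 1 each position. Each letter shifts forward by (position + 4), i.e. 4, 5, 6, … — the shift grows by one for each successive letter.
Decoding ttclz: t−4=p, t−5=o, c−6=w, l−7=e, z−8=r.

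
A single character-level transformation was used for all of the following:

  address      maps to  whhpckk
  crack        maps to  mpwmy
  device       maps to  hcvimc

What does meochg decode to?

a(0)→w(22) and d(3)→h(7) fit y≡21x+22 (mod 26); the inverse of 21 mod 26 is 5. Treating letters as 0–25, the rule is x ↦ 21x + 22 (mod 26).
Reversing it on meochg: m(12)→5·(12−22)≡2=c; e(4)→5·(4−22)≡14=o; o(14)→5·(14−22)≡12=m; c(2)→5·(2−22)≡4=e; h(7)→5·(7−22)≡3=d; g(6)→5·(6−22)≡24=y (all mod 26).

comedy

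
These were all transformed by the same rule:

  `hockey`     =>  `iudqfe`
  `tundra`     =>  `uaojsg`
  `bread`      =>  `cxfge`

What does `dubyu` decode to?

Shifts by position in hockey: pos 0: h→i (+1), pos 1: o→u (+6), pos 2: c→d (+1), pos 3: k→q (+6) — repeating every 2. A repeating key of period 2 is used — shifts +1, +6 over and over.
Undoing it on dubyu: d−1=c, u−6=o, b−1=a, y−6=s, u−1=t.

coast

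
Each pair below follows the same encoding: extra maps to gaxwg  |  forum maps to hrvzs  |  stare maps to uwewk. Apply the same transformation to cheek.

In extra: e→g is +2, x→a is +3, t→x is +4, r→w is +5 — the shift increases by 1 each position. Letter i (0-indexed) is shifted by i+2, so successive shifts are 2, 3, 4, ….
On cheek: c+2=e, h+3=k, e+4=i, e+5=j, k+6=q.

ekijq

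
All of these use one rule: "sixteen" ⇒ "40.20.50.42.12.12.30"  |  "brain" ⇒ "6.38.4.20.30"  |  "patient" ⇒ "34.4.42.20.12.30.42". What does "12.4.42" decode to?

Each letter becomes 2×(its alphabet position, a=1..z=26) + 2.
Undoing it on 12.4.42: 12→(12−2)÷2=5=e, 4→(4−2)÷2=1=a, 42→(42−2)÷2=20=t.

eat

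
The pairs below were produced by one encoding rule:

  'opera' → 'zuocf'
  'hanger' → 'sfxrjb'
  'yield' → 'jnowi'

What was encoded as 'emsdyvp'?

thistle

Shifts by position in opera: pos 0: o→z (+11), pos 1: p→u (+5), pos 2: e→o (+10), pos 3: r→c (+11), pos 4: a→f (+5) — repeating every 3. It's a Vigenère-style cipher with numeric key [11,5,10]: position i shifts by key[i mod 3].
Reversing it on emsdyvp: e−11=t, m−5=h, s−10=i, d−11=s, y−5=t, v−10=l, p−11=e.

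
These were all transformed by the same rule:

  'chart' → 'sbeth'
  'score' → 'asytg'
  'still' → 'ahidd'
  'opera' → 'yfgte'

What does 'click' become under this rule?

sdisw

c(2)→s(18) and h(7)→b(1) fit y≡7x+4 (mod 26); the inverse of 7 mod 26 is 15. Treating letters as 0–25, the rule is x ↦ 7x + 4 (mod 26).
Applying it to click: c(2)→7·2+4≡18=s; l(11)→7·11+4≡3=d; i(8)→7·8+4≡8=i; c(2)→7·2+4≡18=s; k(10)→7·10+4≡22=w (all mod 26).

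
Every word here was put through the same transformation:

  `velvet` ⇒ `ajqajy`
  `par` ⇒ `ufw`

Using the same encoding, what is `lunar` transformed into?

Compare letters: v→a is +5, e→j is +5, l→q is +5 — a constant shift. This is a Caesar cipher with shift 5.
For lunar: l+5=q, u+5=z, n+5=s, a+5=f, r+5=w.

qzsfw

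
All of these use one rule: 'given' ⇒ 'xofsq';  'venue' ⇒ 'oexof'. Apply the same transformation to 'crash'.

rckbm

The output letters match the input read backwards, each shifted +10: given reversed is nevig. The word is reversed, then every letter is shifted forward by 10.
On crash: reverse → hsarc; then shift: h+10=r, s+10=c, a+10=k, r+10=b, c+10=m.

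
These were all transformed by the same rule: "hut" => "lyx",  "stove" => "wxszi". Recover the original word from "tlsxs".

photo

Compare letters: h→l is +4, u→y is +4, t→x is +4 — a constant shift. It's a constant shift of +4 (ROT4).
Reversing it on tlsxs: t−4=p, l−4=h, s−4=o, x−4=t, s−4=o.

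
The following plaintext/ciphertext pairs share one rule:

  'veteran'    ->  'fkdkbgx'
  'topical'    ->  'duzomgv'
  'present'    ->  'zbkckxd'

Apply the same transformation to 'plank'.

The shift depends on letter class: consonant v→f is +10, but vowel e→k is +6. Two shifts are in play — +6 for a/e/i/o/u, +10 for every other letter.
On plank: p(cons)+10=z, l(cons)+10=v, a(vowel)+6=g, n(cons)+10=x, k(cons)+10=u.

zvgxu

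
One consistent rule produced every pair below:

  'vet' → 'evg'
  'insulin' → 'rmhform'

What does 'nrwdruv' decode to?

midwife

Each letter is replaced by its mirror in the alphabet: a↔z, b↔y, c↔x, and so on (the Atbash cipher).
Undoing it on nrwdruv: n↔m, r↔i, w↔d, d↔w, r↔i, u↔f, v↔e.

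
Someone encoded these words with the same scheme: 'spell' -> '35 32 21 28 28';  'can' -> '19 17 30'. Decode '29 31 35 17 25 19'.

mosaic

s is letter #19 and maps to 35: an offset of 16. Letters become their 1-based position plus 16 (so a→17, b→18, …).
Undoing it on 29 31 35 17 25 19: 29→(29−16)÷1=13=m, 31→(31−16)÷1=15=o, 35→(35−16)÷1=19=s, 17→(17−16)÷1=1=a, 25→(25−16)÷1=9=i, 19→(19−16)÷1=3=c.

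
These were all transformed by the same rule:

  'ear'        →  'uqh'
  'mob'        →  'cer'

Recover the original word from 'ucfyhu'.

empire

Compare letters: e→u is +16, a→q is +16, r→h is +16 — a constant shift. Each letter is shifted forward by 16 in the alphabet (a Caesar shift of +16).
Decoding ucfyhu: u−16=e, c−16=m, f−16=p, y−16=i, h−16=r, u−16=e.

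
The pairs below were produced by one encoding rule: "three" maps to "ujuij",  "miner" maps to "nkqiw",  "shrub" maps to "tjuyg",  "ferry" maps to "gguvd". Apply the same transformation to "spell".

In three: t→u is +1, h→j is +2, r→u is +3, e→i is +4 — the shift increases by 1 each position. The shift increases by 1 at each position, starting from +1: 1, 2, 3, ….
On spell: s+1=t, p+2=r, e+3=h, l+4=p, l+5=q.

trhpq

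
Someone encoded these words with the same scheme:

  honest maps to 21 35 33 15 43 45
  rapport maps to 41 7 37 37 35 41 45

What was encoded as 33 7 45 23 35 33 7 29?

With a=1..z=26, the number is 2·pos + 5.
Undoing it on 33 7 45 23 35 33 7 29: 33→(33−5)÷2=14=n, 7→(7−5)÷2=1=a, 45→(45−5)÷2=20=t, 23→(23−5)÷2=9=i, 35→(35−5)÷2=15=o, 33→(33−5)÷2=14=n, 7→(7−5)÷2=1=a, 29→(29−5)÷2=12=l.

national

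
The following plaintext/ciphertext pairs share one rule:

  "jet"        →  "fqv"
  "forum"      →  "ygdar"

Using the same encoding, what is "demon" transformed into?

zayqp

The output letters match the input read backwards, each shifted +12: jet reversed is tej. Two steps: reverse the string, then apply a Caesar shift of +12.
For demon: reverse → nomed; then shift: n+12=z, o+12=a, m+12=y, e+12=q, d+12=p.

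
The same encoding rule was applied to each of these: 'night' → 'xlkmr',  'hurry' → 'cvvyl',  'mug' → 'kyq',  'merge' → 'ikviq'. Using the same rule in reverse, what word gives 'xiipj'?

fleet

The output letters match the input read backwards, each shifted +4: night reversed is thgin. Two steps: reverse the string, then apply a Caesar shift of +4.
Undoing it on xiipj: shift back: x−4=t, i−4=e, i−4=e, p−4=l, j−4=f → teelf; then reverse → fleet.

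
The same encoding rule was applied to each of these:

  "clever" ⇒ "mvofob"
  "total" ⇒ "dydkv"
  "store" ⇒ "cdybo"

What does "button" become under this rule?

Compare letters: c→m is +10, l→v is +10, e→o is +10 — a constant shift. Each letter is shifted forward by 10 in the alphabet (a Caesar shift of +10).
Applying it to button: b+10=l, u+10=e, t+10=d, t+10=d, o+10=y, n+10=x.

leddyx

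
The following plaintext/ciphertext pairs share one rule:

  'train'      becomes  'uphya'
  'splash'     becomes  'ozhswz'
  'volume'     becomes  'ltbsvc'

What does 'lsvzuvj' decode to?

console

The output letters match the input read backwards, each shifted +7: train reversed is niart. Two steps: reverse the string, then apply a Caesar shift of +7.
Decoding lsvzuvj: shift back: l−7=e, s−7=l, v−7=o, z−7=s, u−7=n, v−7=o, j−7=c → elosnoc; then reverse → console.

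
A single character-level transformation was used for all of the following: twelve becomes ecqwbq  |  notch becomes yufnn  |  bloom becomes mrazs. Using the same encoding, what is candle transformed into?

It's a Vigenère-style cipher with numeric key [11,6,12]: position i shifts by key[i mod 3].
On candle: c+11=n, a+6=g, n+12=z, d+11=o, l+6=r, e+12=q.

ngzorq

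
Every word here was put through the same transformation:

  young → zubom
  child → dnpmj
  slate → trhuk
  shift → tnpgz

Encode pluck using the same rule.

It's a Vigenère-style cipher with numeric key [1,6,7]: position i shifts by key[i mod 3].
For pluck: p+1=q, l+6=r, u+7=b, c+1=d, k+6=q.

qrbdq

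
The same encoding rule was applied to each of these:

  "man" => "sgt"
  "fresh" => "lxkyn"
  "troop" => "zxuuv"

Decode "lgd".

Compare letters: m→s is +6, a→g is +6, n→t is +6 — a constant shift. Every letter moves 6 places later in the alphabet, wrapping around z→a.
Undoing it on lgd: l−6=f, g−6=a, d−6=x.

fax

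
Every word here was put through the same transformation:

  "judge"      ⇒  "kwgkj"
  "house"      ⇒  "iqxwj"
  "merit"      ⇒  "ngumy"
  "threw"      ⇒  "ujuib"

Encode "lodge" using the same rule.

mqgkj

Each letter shifts forward by (position + 1), i.e. 1, 2, 3, … — the shift grows by one for each successive letter.
Applying it to lodge: l+1=m, o+2=q, d+3=g, g+4=k, e+5=j.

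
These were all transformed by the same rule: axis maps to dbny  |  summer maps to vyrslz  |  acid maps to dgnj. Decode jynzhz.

guitar

Letter i (0-indexed) is shifted by i+3, so successive shifts are 3, 4, 5, ….
Undoing it on jynzhz: j−3=g, y−4=u, n−5=i, z−6=t, h−7=a, z−8=r.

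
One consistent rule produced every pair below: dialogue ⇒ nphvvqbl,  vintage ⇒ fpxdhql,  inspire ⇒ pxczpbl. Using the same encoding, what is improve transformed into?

pwzbvfl

The rule splits by letter class: vowels +7, consonants +10.
Applying it to improve: i(vowel)+7=p, m(cons)+10=w, p(cons)+10=z, r(cons)+10=b, o(vowel)+7=v, v(cons)+10=f, e(vowel)+7=l.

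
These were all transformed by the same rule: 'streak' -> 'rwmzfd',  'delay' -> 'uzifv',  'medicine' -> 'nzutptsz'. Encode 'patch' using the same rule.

s(18)→r(17) and t(19)→w(22) fit y≡5x+5 (mod 26); the inverse of 5 mod 26 is 21. This is an affine cipher: with a=0,…,z=25, each position x becomes (5x+5) mod 26.
On patch: p(15)→5·15+5≡2=c; a(0)→5·0+5≡5=f; t(19)→5·19+5≡22=w; c(2)→5·2+5≡15=p; h(7)→5·7+5≡14=o (all mod 26).

cfwpo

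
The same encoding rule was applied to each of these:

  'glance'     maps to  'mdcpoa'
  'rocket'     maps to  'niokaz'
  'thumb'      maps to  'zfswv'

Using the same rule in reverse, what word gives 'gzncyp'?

strain

Each letter's alphabet position (a=0..z=25) is mapped through 19·x+2 mod 26 — an affine cipher.
Reversing it on gzncyp: g(6)→11·(6−2)≡18=s; z(25)→11·(25−2)≡19=t; n(13)→11·(13−2)≡17=r; c(2)→11·(2−2)≡0=a; y(24)→11·(24−2)≡8=i; p(15)→11·(15−2)≡13=n (all mod 26).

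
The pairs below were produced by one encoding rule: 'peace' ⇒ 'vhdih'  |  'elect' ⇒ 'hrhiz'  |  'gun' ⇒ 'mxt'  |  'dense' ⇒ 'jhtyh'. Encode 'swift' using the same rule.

ycllz

The rule splits by letter class: vowels +3, consonants +6.
On swift: s(cons)+6=y, w(cons)+6=c, i(vowel)+3=l, f(cons)+6=l, t(cons)+6=z.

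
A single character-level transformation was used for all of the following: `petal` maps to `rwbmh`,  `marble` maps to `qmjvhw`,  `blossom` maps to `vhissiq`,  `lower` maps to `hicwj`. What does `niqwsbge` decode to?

domestic

Treating letters as 0–25, the rule is x ↦ 9x + 12 (mod 26).
Reversing it on niqwsbge: n(13)→3·(13−12)≡3=d; i(8)→3·(8−12)≡14=o; q(16)→3·(16−12)≡12=m; w(22)→3·(22−12)≡4=e; s(18)→3·(18−12)≡18=s; b(1)→3·(1−12)≡19=t; g(6)→3·(6−12)≡8=i; e(4)→3·(4−12)≡2=c (all mod 26).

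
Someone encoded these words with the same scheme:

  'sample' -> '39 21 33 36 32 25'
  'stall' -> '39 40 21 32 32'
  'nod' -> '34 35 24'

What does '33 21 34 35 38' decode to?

manor

Letters become their 1-based position plus 20 (so a→21, b→22, …).
Undoing it on 33 21 34 35 38: 33→(33−20)÷1=13=m, 21→(21−20)÷1=1=a, 34→(34−20)÷1=14=n, 35→(35−20)÷1=15=o, 38→(38−20)÷1=18=r.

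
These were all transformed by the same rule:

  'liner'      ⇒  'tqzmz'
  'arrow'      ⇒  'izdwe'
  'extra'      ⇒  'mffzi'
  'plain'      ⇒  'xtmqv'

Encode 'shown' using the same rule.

apaev

It's a Vigenère-style cipher with numeric key [8,8,12]: position i shifts by key[i mod 3].
On shown: s+8=a, h+8=p, o+12=a, w+8=e, n+8=v.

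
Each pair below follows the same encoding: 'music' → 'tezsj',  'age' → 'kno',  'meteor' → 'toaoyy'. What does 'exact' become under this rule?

oekja

The shift depends on letter class: consonant m→t is +7, but vowel u→e is +10. The rule splits by letter class: vowels +10, consonants +7.
On exact: e(vowel)+10=o, x(cons)+7=e, a(vowel)+10=k, c(cons)+7=j, t(cons)+7=a.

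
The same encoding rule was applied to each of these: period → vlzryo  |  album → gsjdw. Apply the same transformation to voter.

In period: p→v is +6, e→l is +7, r→z is +8, i→r is +9 — the shift increases by 1 each position. Each letter shifts forward by (position + 6), i.e. 6, 7, 8, … — the shift grows by one for each successive letter.
For voter: v+6=b, o+7=v, t+8=b, e+9=n, r+10=b.

bvbnb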